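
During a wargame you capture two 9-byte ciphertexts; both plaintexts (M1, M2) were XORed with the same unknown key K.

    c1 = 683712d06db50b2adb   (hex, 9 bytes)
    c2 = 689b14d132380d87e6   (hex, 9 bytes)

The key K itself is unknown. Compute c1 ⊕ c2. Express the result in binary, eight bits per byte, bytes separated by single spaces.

00000000 10101100 00000110 00000001 01011111 10001101 00000110 10101101 00111101

c1 ⊕ c2 = (M1 ⊕ K) ⊕ (M2 ⊕ K) = M1 ⊕ M2 — the shared key cancels under XOR.
byte 0: 68 ⊕ 68 = 00
byte 1: 37 ⊕ 9b = ac
byte 2: 12 ⊕ 14 = 06
byte 3: d0 ⊕ d1 = 01
byte 4: 6d ⊕ 32 = 5f
byte 5: b5 ⊕ 38 = 8d
byte 6: 0b ⊕ 0d = 06
byte 7: 2a ⊕ 87 = ad
byte 8: db ⊕ e6 = 3d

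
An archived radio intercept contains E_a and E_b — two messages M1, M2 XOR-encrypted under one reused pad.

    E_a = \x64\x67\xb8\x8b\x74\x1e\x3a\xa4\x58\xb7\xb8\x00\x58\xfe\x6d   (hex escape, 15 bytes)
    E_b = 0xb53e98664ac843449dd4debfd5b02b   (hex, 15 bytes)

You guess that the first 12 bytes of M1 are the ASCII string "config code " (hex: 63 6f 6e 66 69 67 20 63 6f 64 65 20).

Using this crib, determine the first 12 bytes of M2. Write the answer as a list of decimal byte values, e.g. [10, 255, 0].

First, E_a ⊕ E_b = (M1 ⊕ K) ⊕ (M2 ⊕ K) = M1 ⊕ M2, so the key drops out. Then M2 = (M1 ⊕ M2) ⊕ M1 over the first 12 bytes.
byte 0: (64 xor b5) xor 63 = d1 xor 63 = b2
byte 1: (67 xor 3e) xor 6f = 59 xor 6f = 36
byte 2: (b8 xor 98) xor 6e = 20 xor 6e = 4e
byte 3: (8b xor 66) xor 66 = ed xor 66 = 8b
byte 4: (74 xor 4a) xor 69 = 3e xor 69 = 57
byte 5: (1e xor c8) xor 67 = d6 xor 67 = b1
byte 6: (3a xor 43) xor 20 = 79 xor 20 = 59
byte 7: (a4 xor 44) xor 63 = e0 xor 63 = 83
byte 8: (58 xor 9d) xor 6f = c5 xor 6f = aa
byte 9: (b7 xor d4) xor 64 = 63 xor 64 = 07
byte 10: (b8 xor de) xor 65 = 66 xor 65 = 03
byte 11: (00 xor bf) xor 20 = bf xor 20 = 9f

[178, 54, 78, 139, 87, 177, 89, 131, 170, 7, 3, 159]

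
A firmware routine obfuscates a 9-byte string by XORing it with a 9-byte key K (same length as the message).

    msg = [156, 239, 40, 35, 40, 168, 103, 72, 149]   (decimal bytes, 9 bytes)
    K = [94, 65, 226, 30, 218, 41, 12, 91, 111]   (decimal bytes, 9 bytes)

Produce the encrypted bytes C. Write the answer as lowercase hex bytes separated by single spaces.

10011100 ⊕ 01011110 = 11000010
11101111 ⊕ 01000001 = 10101110
00101000 ⊕ 11100010 = 11001010
00100011 ⊕ 00011110 = 00111101
00101000 ⊕ 11011010 = 11110010
10101000 ⊕ 00101001 = 10000001
01100111 ⊕ 00001100 = 01101011
01001000 ⊕ 01011011 = 00010011
10010101 ⊕ 01101111 = 11111010

c2 ae ca 3d f2 81 6b 13 fa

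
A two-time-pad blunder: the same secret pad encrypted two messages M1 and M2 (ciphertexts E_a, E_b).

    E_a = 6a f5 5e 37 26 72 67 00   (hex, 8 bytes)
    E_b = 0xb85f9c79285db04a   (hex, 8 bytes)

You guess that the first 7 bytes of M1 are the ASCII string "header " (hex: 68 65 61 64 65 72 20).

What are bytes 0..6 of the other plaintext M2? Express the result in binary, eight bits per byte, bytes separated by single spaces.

First, E_a ⊕ E_b = (M1 ⊕ K) ⊕ (M2 ⊕ K) = M1 ⊕ M2, so the key drops out. Then M2 = (M1 ⊕ M2) ⊕ M1 over the first 7 bytes.
byte 0: (6a XOR b8) XOR 68 = d2 XOR 68 = ba
byte 1: (f5 XOR 5f) XOR 65 = aa XOR 65 = cf
byte 2: (5e XOR 9c) XOR 61 = c2 XOR 61 = a3
byte 3: (37 XOR 79) XOR 64 = 4e XOR 64 = 2a
byte 4: (26 XOR 28) XOR 65 = 0e XOR 65 = 6b
byte 5: (72 XOR 5d) XOR 72 = 2f XOR 72 = 5d
byte 6: (67 XOR b0) XOR 20 = d7 XOR 20 = f7

10111010 11001111 10100011 00101010 01101011 01011101 11110111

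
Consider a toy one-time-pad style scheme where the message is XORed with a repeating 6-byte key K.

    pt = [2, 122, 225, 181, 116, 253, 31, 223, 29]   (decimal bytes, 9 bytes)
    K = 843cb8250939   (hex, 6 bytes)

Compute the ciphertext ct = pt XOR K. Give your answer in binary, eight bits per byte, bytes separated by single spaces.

The 6-byte key repeats, so the effective keystream is 84 3c b8 25 09 39 84 3c b8.
byte 0: 02 ^ 84 = 86
byte 1: 7a ^ 3c = 46
byte 2: e1 ^ b8 = 59
byte 3: b5 ^ 25 = 90
byte 4: 74 ^ 09 = 7d
byte 5: fd ^ 39 = c4
byte 6: 1f ^ 84 = 9b
byte 7: df ^ 3c = e3
byte 8: 1d ^ b8 = a5

10000110 01000110 01011001 10010000 01111101 11000100 10011011 11100011 10100101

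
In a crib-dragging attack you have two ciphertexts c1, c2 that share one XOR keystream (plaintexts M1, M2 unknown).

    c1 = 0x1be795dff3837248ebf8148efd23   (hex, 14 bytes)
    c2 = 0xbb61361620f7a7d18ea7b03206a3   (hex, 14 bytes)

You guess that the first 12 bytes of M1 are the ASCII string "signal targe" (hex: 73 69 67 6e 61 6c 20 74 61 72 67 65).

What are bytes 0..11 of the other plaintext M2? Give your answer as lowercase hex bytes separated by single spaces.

First, c1 ⊕ c2 = (M1 ⊕ K) ⊕ (M2 ⊕ K) = M1 ⊕ M2, so the key drops out. Then M2 = (M1 ⊕ M2) ⊕ M1 over the first 12 bytes.
byte 0: (1b ⊕ bb) ⊕ 73 = a0 ⊕ 73 = d3
byte 1: (e7 ⊕ 61) ⊕ 69 = 86 ⊕ 69 = ef
byte 2: (95 ⊕ 36) ⊕ 67 = a3 ⊕ 67 = c4
byte 3: (df ⊕ 16) ⊕ 6e = c9 ⊕ 6e = a7
byte 4: (f3 ⊕ 20) ⊕ 61 = d3 ⊕ 61 = b2
byte 5: (83 ⊕ f7) ⊕ 6c = 74 ⊕ 6c = 18
byte 6: (72 ⊕ a7) ⊕ 20 = d5 ⊕ 20 = f5
byte 7: (48 ⊕ d1) ⊕ 74 = 99 ⊕ 74 = ed
byte 8: (eb ⊕ 8e) ⊕ 61 = 65 ⊕ 61 = 04
byte 9: (f8 ⊕ a7) ⊕ 72 = 5f ⊕ 72 = 2d
byte 10: (14 ⊕ b0) ⊕ 67 = a4 ⊕ 67 = c3
byte 11: (8e ⊕ 32) ⊕ 65 = bc ⊕ 65 = d9

d3 ef c4 a7 b2 18 f5 ed 04 2d c3 d9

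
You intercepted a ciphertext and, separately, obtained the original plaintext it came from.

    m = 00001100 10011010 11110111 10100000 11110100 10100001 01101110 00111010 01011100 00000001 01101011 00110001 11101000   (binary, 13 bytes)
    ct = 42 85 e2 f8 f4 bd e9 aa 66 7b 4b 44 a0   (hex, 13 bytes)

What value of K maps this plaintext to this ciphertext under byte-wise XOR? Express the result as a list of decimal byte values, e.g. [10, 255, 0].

[78, 31, 21, 88, 0, 28, 135, 144, 58, 122, 32, 117, 72]

Since ct = m ⊕ K, XORing both sides with m gives K = m ⊕ ct.
0c xor 42 = 4e
9a xor 85 = 1f
f7 xor e2 = 15
a0 xor f8 = 58
f4 xor f4 = 00
a1 xor bd = 1c
6e xor e9 = 87
3a xor aa = 90
5c xor 66 = 3a
01 xor 7b = 7a
6b xor 4b = 20
31 xor 44 = 75
e8 xor a0 = 48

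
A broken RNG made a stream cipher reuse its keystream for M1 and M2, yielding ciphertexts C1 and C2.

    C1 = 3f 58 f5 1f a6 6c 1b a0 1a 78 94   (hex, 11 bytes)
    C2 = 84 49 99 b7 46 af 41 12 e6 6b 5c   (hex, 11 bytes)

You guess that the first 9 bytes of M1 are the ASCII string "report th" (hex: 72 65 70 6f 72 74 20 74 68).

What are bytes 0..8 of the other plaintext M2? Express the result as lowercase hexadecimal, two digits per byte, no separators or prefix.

c9741cc792b77ac694

First, C1 ⊕ C2 = (M1 ⊕ K) ⊕ (M2 ⊕ K) = M1 ⊕ M2, so the key drops out. Then M2 = (M1 ⊕ M2) ⊕ M1 over the first 9 bytes.
byte 0: (3f ^ 84) ^ 72 = bb ^ 72 = c9
byte 1: (58 ^ 49) ^ 65 = 11 ^ 65 = 74
byte 2: (f5 ^ 99) ^ 70 = 6c ^ 70 = 1c
byte 3: (1f ^ b7) ^ 6f = a8 ^ 6f = c7
byte 4: (a6 ^ 46) ^ 72 = e0 ^ 72 = 92
byte 5: (6c ^ af) ^ 74 = c3 ^ 74 = b7
byte 6: (1b ^ 41) ^ 20 = 5a ^ 20 = 7a
byte 7: (a0 ^ 12) ^ 74 = b2 ^ 74 = c6
byte 8: (1a ^ e6) ^ 68 = fc ^ 68 = 94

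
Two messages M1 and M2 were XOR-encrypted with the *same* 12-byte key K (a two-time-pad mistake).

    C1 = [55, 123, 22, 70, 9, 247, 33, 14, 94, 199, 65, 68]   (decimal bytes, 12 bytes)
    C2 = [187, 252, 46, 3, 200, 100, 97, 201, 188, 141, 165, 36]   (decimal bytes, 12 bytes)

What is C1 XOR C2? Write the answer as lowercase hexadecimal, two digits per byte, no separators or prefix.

C1 ⊕ C2 = (M1 ⊕ K) ⊕ (M2 ⊕ K) = M1 ⊕ M2 — the shared key cancels under XOR.
37 xor bb = 8c
7b xor fc = 87
16 xor 2e = 38
46 xor 03 = 45
09 xor c8 = c1
f7 xor 64 = 93
21 xor 61 = 40
0e xor c9 = c7
5e xor bc = e2
c7 xor 8d = 4a
41 xor a5 = e4
44 xor 24 = 60

8c873845c19340c7e24ae460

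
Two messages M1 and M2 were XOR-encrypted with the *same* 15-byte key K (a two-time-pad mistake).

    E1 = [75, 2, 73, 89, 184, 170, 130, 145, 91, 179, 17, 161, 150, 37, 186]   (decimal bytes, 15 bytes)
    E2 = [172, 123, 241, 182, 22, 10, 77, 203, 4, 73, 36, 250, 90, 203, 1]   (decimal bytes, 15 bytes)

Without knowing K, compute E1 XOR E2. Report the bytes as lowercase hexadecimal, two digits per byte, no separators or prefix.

E1 ⊕ E2 = (M1 ⊕ K) ⊕ (M2 ⊕ K) = M1 ⊕ M2 — the shared key cancels under XOR.
01001011 ⊕ 10101100 = 11100111
00000010 ⊕ 01111011 = 01111001
01001001 ⊕ 11110001 = 10111000
01011001 ⊕ 10110110 = 11101111
10111000 ⊕ 00010110 = 10101110
10101010 ⊕ 00001010 = 10100000
10000010 ⊕ 01001101 = 11001111
10010001 ⊕ 11001011 = 01011010
01011011 ⊕ 00000100 = 01011111
10110011 ⊕ 01001001 = 11111010
00010001 ⊕ 00100100 = 00110101
10100001 ⊕ 11111010 = 01011011
10010110 ⊕ 01011010 = 11001100
00100101 ⊕ 11001011 = 11101110
10111010 ⊕ 00000001 = 10111011

e779b8efaea0cf5a5ffa355bcceebb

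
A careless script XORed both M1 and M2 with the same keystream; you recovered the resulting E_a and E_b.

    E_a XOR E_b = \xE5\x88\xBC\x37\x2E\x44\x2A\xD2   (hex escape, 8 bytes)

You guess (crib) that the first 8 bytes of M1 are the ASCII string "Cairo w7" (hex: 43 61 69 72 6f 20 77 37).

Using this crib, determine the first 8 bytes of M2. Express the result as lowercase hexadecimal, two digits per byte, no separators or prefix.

Since E_a ⊕ E_b = M1 ⊕ M2, XORing with the guessed M1 bytes yields the corresponding M2 bytes: M2 = (E_a ⊕ E_b) ⊕ M1.
11100101 ⊕ 01000011 = 10100110
10001000 ⊕ 01100001 = 11101001
10111100 ⊕ 01101001 = 11010101
00110111 ⊕ 01110010 = 01000101
00101110 ⊕ 01101111 = 01000001
01000100 ⊕ 00100000 = 01100100
00101010 ⊕ 01110111 = 01011101
11010010 ⊕ 00110111 = 11100101

a6e9d54541645de5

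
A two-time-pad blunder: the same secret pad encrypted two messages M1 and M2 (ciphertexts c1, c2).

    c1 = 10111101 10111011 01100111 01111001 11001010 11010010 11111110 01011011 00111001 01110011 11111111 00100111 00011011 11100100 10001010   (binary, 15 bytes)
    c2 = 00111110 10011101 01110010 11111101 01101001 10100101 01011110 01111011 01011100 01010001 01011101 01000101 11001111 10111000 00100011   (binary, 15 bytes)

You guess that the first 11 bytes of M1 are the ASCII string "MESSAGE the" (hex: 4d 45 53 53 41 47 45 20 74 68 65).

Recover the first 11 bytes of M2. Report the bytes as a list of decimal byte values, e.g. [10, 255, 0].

First, c1 ⊕ c2 = (M1 ⊕ K) ⊕ (M2 ⊕ K) = M1 ⊕ M2, so the key drops out. Then M2 = (M1 ⊕ M2) ⊕ M1 over the first 11 bytes.
byte 0: (bd XOR 3e) XOR 4d = 83 XOR 4d = ce
byte 1: (bb XOR 9d) XOR 45 = 26 XOR 45 = 63
byte 2: (67 XOR 72) XOR 53 = 15 XOR 53 = 46
byte 3: (79 XOR fd) XOR 53 = 84 XOR 53 = d7
byte 4: (ca XOR 69) XOR 41 = a3 XOR 41 = e2
byte 5: (d2 XOR a5) XOR 47 = 77 XOR 47 = 30
byte 6: (fe XOR 5e) XOR 45 = a0 XOR 45 = e5
byte 7: (5b XOR 7b) XOR 20 = 20 XOR 20 = 00
byte 8: (39 XOR 5c) XOR 74 = 65 XOR 74 = 11
byte 9: (73 XOR 51) XOR 68 = 22 XOR 68 = 4a
byte 10: (ff XOR 5d) XOR 65 = a2 XOR 65 = c7

[206, 99, 70, 215, 226, 48, 229, 0, 17, 74, 199]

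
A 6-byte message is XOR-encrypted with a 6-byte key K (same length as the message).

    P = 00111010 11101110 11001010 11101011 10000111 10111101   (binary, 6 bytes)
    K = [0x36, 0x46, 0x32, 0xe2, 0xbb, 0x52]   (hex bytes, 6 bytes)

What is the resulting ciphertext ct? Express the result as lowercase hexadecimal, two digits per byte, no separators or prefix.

0ca8f8093cef

 58 ⊕  54 =  12
238 ⊕  70 = 168
202 ⊕  50 = 248
235 ⊕ 226 =   9
135 ⊕ 187 =  60
189 ⊕  82 = 239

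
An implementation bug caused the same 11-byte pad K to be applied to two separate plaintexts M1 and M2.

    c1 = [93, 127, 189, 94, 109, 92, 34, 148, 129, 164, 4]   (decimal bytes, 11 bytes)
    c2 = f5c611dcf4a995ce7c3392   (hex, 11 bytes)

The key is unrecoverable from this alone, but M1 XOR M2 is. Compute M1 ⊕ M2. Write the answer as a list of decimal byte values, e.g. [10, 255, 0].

[168, 185, 172, 130, 153, 245, 183, 90, 253, 151, 150]

c1 ⊕ c2 = (M1 ⊕ K) ⊕ (M2 ⊕ K) = M1 ⊕ M2 — the shared key cancels under XOR.
byte 0: 5d xor f5 = a8
byte 1: 7f xor c6 = b9
byte 2: bd xor 11 = ac
byte 3: 5e xor dc = 82
byte 4: 6d xor f4 = 99
byte 5: 5c xor a9 = f5
byte 6: 22 xor 95 = b7
byte 7: 94 xor ce = 5a
byte 8: 81 xor 7c = fd
byte 9: a4 xor 33 = 97
byte 10: 04 xor 92 = 96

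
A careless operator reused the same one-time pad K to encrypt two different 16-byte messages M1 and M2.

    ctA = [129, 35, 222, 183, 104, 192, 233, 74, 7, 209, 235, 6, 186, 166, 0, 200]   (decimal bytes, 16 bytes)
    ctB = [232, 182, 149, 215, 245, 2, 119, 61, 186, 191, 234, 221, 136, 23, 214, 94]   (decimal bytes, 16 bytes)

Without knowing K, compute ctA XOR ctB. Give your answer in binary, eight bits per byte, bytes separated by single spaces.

ctA ⊕ ctB = (M1 ⊕ K) ⊕ (M2 ⊕ K) = M1 ⊕ M2 — the shared key cancels under XOR.
byte 0: 81 XOR e8 = 69
byte 1: 23 XOR b6 = 95
byte 2: de XOR 95 = 4b
byte 3: b7 XOR d7 = 60
byte 4: 68 XOR f5 = 9d
byte 5: c0 XOR 02 = c2
byte 6: e9 XOR 77 = 9e
byte 7: 4a XOR 3d = 77
byte 8: 07 XOR ba = bd
byte 9: d1 XOR bf = 6e
byte 10: eb XOR ea = 01
byte 11: 06 XOR dd = db
byte 12: ba XOR 88 = 32
byte 13: a6 XOR 17 = b1
byte 14: 00 XOR d6 = d6
byte 15: c8 XOR 5e = 96

01101001 10010101 01001011 01100000 10011101 11000010 10011110 01110111 10111101 01101110 00000001 11011011 00110010 10110001 11010110 10010110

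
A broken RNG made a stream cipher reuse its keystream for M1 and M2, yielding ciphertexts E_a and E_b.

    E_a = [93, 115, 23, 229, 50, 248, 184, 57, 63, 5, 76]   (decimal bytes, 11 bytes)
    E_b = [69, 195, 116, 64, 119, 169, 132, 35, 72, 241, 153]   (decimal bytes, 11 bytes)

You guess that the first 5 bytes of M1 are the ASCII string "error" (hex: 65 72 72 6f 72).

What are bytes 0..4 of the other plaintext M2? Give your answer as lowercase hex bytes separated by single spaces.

First, E_a ⊕ E_b = (M1 ⊕ K) ⊕ (M2 ⊕ K) = M1 ⊕ M2, so the key drops out. Then M2 = (M1 ⊕ M2) ⊕ M1 over the first 5 bytes.
byte 0: (5d ⊕ 45) ⊕ 65 = 18 ⊕ 65 = 7d
byte 1: (73 ⊕ c3) ⊕ 72 = b0 ⊕ 72 = c2
byte 2: (17 ⊕ 74) ⊕ 72 = 63 ⊕ 72 = 11
byte 3: (e5 ⊕ 40) ⊕ 6f = a5 ⊕ 6f = ca
byte 4: (32 ⊕ 77) ⊕ 72 = 45 ⊕ 72 = 37

7d c2 11 ca 37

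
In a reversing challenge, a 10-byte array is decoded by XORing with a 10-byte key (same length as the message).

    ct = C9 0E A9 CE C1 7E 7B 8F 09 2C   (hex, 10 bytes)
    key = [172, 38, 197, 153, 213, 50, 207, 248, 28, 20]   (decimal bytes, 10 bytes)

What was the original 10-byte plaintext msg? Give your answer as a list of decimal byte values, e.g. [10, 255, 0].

11001001 ⊕ 10101100 = 01100101
00001110 ⊕ 00100110 = 00101000
10101001 ⊕ 11000101 = 01101100
11001110 ⊕ 10011001 = 01010111
11000001 ⊕ 11010101 = 00010100
01111110 ⊕ 00110010 = 01001100
01111011 ⊕ 11001111 = 10110100
10001111 ⊕ 11111000 = 01110111
00001001 ⊕ 00011100 = 00010101
00101100 ⊕ 00010100 = 00111000

[101, 40, 108, 87, 20, 76, 180, 119, 21, 56]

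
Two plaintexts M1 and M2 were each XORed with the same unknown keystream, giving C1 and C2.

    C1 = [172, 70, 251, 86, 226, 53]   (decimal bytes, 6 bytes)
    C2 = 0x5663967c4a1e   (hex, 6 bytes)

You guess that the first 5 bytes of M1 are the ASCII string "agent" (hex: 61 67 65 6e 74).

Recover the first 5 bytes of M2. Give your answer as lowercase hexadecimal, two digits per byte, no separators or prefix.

First, C1 ⊕ C2 = (M1 ⊕ K) ⊕ (M2 ⊕ K) = M1 ⊕ M2, so the key drops out. Then M2 = (M1 ⊕ M2) ⊕ M1 over the first 5 bytes.
byte 0: (ac ⊕ 56) ⊕ 61 = fa ⊕ 61 = 9b
byte 1: (46 ⊕ 63) ⊕ 67 = 25 ⊕ 67 = 42
byte 2: (fb ⊕ 96) ⊕ 65 = 6d ⊕ 65 = 08
byte 3: (56 ⊕ 7c) ⊕ 6e = 2a ⊕ 6e = 44
byte 4: (e2 ⊕ 4a) ⊕ 74 = a8 ⊕ 74 = dc

9b420844dc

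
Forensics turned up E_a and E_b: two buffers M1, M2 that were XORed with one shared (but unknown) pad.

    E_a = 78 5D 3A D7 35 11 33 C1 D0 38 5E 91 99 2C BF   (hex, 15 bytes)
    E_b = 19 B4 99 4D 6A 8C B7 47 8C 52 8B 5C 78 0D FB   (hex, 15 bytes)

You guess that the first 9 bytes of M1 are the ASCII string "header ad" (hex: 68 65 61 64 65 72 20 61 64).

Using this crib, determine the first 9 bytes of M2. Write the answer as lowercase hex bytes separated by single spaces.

09 8c c2 fe 3a ef a4 e7 38

First, E_a ⊕ E_b = (M1 ⊕ K) ⊕ (M2 ⊕ K) = M1 ⊕ M2, so the key drops out. Then M2 = (M1 ⊕ M2) ⊕ M1 over the first 9 bytes.
byte 0: (78 XOR 19) XOR 68 = 61 XOR 68 = 09
byte 1: (5d XOR b4) XOR 65 = e9 XOR 65 = 8c
byte 2: (3a XOR 99) XOR 61 = a3 XOR 61 = c2
byte 3: (d7 XOR 4d) XOR 64 = 9a XOR 64 = fe
byte 4: (35 XOR 6a) XOR 65 = 5f XOR 65 = 3a
byte 5: (11 XOR 8c) XOR 72 = 9d XOR 72 = ef
byte 6: (33 XOR b7) XOR 20 = 84 XOR 20 = a4
byte 7: (c1 XOR 47) XOR 61 = 86 XOR 61 = e7
byte 8: (d0 XOR 8c) XOR 64 = 5c XOR 64 = 38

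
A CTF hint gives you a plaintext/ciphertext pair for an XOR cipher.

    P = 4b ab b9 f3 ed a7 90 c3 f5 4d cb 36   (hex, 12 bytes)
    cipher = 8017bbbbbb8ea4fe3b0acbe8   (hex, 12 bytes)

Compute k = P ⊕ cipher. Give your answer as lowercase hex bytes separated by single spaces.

cb bc 02 48 56 29 34 3d ce 47 00 de

Since cipher = P ⊕ k, XORing both sides with P gives k = P ⊕ cipher.
01001011 ^ 10000000 = 11001011
10101011 ^ 00010111 = 10111100
10111001 ^ 10111011 = 00000010
11110011 ^ 10111011 = 01001000
11101101 ^ 10111011 = 01010110
10100111 ^ 10001110 = 00101001
10010000 ^ 10100100 = 00110100
11000011 ^ 11111110 = 00111101
11110101 ^ 00111011 = 11001110
01001101 ^ 00001010 = 01000111
11001011 ^ 11001011 = 00000000
00110110 ^ 11101000 = 11011110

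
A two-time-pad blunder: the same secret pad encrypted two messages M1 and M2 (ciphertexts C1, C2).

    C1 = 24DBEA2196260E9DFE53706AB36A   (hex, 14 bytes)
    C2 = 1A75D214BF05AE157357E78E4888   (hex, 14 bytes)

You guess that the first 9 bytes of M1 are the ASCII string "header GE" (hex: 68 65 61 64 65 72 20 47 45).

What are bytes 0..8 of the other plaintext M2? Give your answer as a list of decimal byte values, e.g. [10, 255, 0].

First, C1 ⊕ C2 = (M1 ⊕ K) ⊕ (M2 ⊕ K) = M1 ⊕ M2, so the key drops out. Then M2 = (M1 ⊕ M2) ⊕ M1 over the first 9 bytes.
byte 0: (24 XOR 1a) XOR 68 = 3e XOR 68 = 56
byte 1: (db XOR 75) XOR 65 = ae XOR 65 = cb
byte 2: (ea XOR d2) XOR 61 = 38 XOR 61 = 59
byte 3: (21 XOR 14) XOR 64 = 35 XOR 64 = 51
byte 4: (96 XOR bf) XOR 65 = 29 XOR 65 = 4c
byte 5: (26 XOR 05) XOR 72 = 23 XOR 72 = 51
byte 6: (0e XOR ae) XOR 20 = a0 XOR 20 = 80
byte 7: (9d XOR 15) XOR 47 = 88 XOR 47 = cf
byte 8: (fe XOR 73) XOR 45 = 8d XOR 45 = c8

[86, 203, 89, 81, 76, 81, 128, 207, 200]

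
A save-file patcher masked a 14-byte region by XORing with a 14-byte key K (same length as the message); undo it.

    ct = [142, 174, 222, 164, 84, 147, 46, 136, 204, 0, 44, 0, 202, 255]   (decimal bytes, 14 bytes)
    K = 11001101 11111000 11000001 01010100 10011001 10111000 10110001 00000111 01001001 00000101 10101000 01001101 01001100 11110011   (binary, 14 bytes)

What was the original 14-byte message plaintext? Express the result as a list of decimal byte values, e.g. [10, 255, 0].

[67, 86, 31, 240, 205, 43, 159, 143, 133, 5, 132, 77, 134, 12]

XOR is its own inverse, so applying the key byte-wise gives the result directly.
142 XOR 205 =  67
174 XOR 248 =  86
222 XOR 193 =  31
164 XOR  84 = 240
 84 XOR 153 = 205
147 XOR 184 =  43
 46 XOR 177 = 159
136 XOR   7 = 143
204 XOR  73 = 133
  0 XOR   5 =   5
 44 XOR 168 = 132
  0 XOR  77 =  77
202 XOR  76 = 134
255 XOR 243 =  12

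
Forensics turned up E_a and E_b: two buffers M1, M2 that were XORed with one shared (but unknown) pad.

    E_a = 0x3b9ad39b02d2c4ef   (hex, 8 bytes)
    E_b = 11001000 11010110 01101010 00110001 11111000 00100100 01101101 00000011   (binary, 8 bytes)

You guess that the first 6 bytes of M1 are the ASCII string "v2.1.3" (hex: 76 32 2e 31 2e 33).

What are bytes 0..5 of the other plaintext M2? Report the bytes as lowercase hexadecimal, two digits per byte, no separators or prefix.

857e979bd4c5

First, E_a ⊕ E_b = (M1 ⊕ K) ⊕ (M2 ⊕ K) = M1 ⊕ M2, so the key drops out. Then M2 = (M1 ⊕ M2) ⊕ M1 over the first 6 bytes.
byte 0: (3b ^ c8) ^ 76 = f3 ^ 76 = 85
byte 1: (9a ^ d6) ^ 32 = 4c ^ 32 = 7e
byte 2: (d3 ^ 6a) ^ 2e = b9 ^ 2e = 97
byte 3: (9b ^ 31) ^ 31 = aa ^ 31 = 9b
byte 4: (02 ^ f8) ^ 2e = fa ^ 2e = d4
byte 5: (d2 ^ 24) ^ 33 = f6 ^ 33 = c5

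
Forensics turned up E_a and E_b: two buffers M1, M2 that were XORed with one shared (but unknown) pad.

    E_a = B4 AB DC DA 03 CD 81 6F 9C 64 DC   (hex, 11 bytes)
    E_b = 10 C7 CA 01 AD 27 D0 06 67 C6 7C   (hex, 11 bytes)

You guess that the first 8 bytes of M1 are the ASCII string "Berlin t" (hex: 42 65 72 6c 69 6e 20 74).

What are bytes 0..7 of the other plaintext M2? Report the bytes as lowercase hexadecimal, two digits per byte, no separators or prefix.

e60964b7c784711d

First, E_a ⊕ E_b = (M1 ⊕ K) ⊕ (M2 ⊕ K) = M1 ⊕ M2, so the key drops out. Then M2 = (M1 ⊕ M2) ⊕ M1 over the first 8 bytes.
byte 0: (b4 ⊕ 10) ⊕ 42 = a4 ⊕ 42 = e6
byte 1: (ab ⊕ c7) ⊕ 65 = 6c ⊕ 65 = 09
byte 2: (dc ⊕ ca) ⊕ 72 = 16 ⊕ 72 = 64
byte 3: (da ⊕ 01) ⊕ 6c = db ⊕ 6c = b7
byte 4: (03 ⊕ ad) ⊕ 69 = ae ⊕ 69 = c7
byte 5: (cd ⊕ 27) ⊕ 6e = ea ⊕ 6e = 84
byte 6: (81 ⊕ d0) ⊕ 20 = 51 ⊕ 20 = 71
byte 7: (6f ⊕ 06) ⊕ 74 = 69 ⊕ 74 = 1d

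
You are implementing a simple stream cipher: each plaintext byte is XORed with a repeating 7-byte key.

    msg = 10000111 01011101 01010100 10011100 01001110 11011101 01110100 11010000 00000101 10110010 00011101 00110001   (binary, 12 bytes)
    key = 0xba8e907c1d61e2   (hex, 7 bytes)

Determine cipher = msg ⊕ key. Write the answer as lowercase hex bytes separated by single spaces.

The 7-byte key repeats, so the effective keystream is ba 8e 90 7c 1d 61 e2 ba 8e 90 7c 1d.
byte 0: 87 ^ ba = 3d
byte 1: 5d ^ 8e = d3
byte 2: 54 ^ 90 = c4
byte 3: 9c ^ 7c = e0
byte 4: 4e ^ 1d = 53
byte 5: dd ^ 61 = bc
byte 6: 74 ^ e2 = 96
byte 7: d0 ^ ba = 6a
byte 8: 05 ^ 8e = 8b
byte 9: b2 ^ 90 = 22
byte 10: 1d ^ 7c = 61
byte 11: 31 ^ 1d = 2c

3d d3 c4 e0 53 bc 96 6a 8b 22 61 2c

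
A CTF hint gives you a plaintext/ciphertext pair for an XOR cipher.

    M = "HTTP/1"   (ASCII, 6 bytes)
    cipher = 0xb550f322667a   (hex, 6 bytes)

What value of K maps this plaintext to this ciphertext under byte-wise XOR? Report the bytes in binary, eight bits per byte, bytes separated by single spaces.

Since cipher = M ⊕ K, XORing both sides with M gives K = M ⊕ cipher.
byte 0: 48 ⊕ b5 = fd
byte 1: 54 ⊕ 50 = 04
byte 2: 54 ⊕ f3 = a7
byte 3: 50 ⊕ 22 = 72
byte 4: 2f ⊕ 66 = 49
byte 5: 31 ⊕ 7a = 4b

11111101 00000100 10100111 01110010 01001001 01001011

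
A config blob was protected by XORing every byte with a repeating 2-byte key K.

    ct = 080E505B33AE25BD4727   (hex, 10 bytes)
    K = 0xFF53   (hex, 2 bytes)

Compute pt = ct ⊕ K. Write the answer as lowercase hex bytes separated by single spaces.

The 2-byte key repeats, so the effective keystream is ff 53 ff 53 ff 53 ff 53 ff 53.
byte 0: 08 ^ ff = f7
byte 1: 0e ^ 53 = 5d
byte 2: 50 ^ ff = af
byte 3: 5b ^ 53 = 08
byte 4: 33 ^ ff = cc
byte 5: ae ^ 53 = fd
byte 6: 25 ^ ff = da
byte 7: bd ^ 53 = ee
byte 8: 47 ^ ff = b8
byte 9: 27 ^ 53 = 74

f7 5d af 08 cc fd da ee b8 74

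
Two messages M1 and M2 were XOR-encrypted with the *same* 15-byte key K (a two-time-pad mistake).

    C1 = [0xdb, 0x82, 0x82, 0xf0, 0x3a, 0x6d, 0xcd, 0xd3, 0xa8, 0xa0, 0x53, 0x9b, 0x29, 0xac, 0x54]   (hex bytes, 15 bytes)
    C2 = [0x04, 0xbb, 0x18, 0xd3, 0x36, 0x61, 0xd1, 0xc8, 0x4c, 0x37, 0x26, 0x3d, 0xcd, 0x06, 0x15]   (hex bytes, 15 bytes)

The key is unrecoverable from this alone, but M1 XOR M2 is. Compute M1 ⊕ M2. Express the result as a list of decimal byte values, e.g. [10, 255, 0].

[223, 57, 154, 35, 12, 12, 28, 27, 228, 151, 117, 166, 228, 170, 65]

C1 ⊕ C2 = (M1 ⊕ K) ⊕ (M2 ⊕ K) = M1 ⊕ M2 — the shared key cancels under XOR.
11011011 xor 00000100 = 11011111
10000010 xor 10111011 = 00111001
10000010 xor 00011000 = 10011010
11110000 xor 11010011 = 00100011
00111010 xor 00110110 = 00001100
01101101 xor 01100001 = 00001100
11001101 xor 11010001 = 00011100
11010011 xor 11001000 = 00011011
10101000 xor 01001100 = 11100100
10100000 xor 00110111 = 10010111
01010011 xor 00100110 = 01110101
10011011 xor 00111101 = 10100110
00101001 xor 11001101 = 11100100
10101100 xor 00000110 = 10101010
01010100 xor 00010101 = 01000001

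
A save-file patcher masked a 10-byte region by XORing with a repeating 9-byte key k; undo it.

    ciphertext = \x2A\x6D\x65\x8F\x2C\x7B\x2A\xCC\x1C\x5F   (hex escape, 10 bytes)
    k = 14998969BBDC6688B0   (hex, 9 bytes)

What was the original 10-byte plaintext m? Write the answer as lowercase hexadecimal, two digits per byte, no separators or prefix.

The 9-byte key repeats, so the effective keystream is 14 99 89 69 bb dc 66 88 b0 14.
byte 0: 2a ^ 14 = 3e
byte 1: 6d ^ 99 = f4
byte 2: 65 ^ 89 = ec
byte 3: 8f ^ 69 = e6
byte 4: 2c ^ bb = 97
byte 5: 7b ^ dc = a7
byte 6: 2a ^ 66 = 4c
byte 7: cc ^ 88 = 44
byte 8: 1c ^ b0 = ac
byte 9: 5f ^ 14 = 4b

3ef4ece697a74c44ac4b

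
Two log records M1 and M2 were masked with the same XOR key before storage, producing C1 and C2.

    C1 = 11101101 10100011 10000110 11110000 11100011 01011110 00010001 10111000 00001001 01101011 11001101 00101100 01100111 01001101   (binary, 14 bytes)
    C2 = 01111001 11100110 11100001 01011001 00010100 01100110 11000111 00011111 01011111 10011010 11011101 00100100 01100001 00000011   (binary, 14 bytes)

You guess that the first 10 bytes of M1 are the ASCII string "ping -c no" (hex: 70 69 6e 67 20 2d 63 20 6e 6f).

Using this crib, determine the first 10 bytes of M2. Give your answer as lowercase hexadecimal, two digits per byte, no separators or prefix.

e42c09ced715b587389e

First, C1 ⊕ C2 = (M1 ⊕ K) ⊕ (M2 ⊕ K) = M1 ⊕ M2, so the key drops out. Then M2 = (M1 ⊕ M2) ⊕ M1 over the first 10 bytes.
byte 0: (ed xor 79) xor 70 = 94 xor 70 = e4
byte 1: (a3 xor e6) xor 69 = 45 xor 69 = 2c
byte 2: (86 xor e1) xor 6e = 67 xor 6e = 09
byte 3: (f0 xor 59) xor 67 = a9 xor 67 = ce
byte 4: (e3 xor 14) xor 20 = f7 xor 20 = d7
byte 5: (5e xor 66) xor 2d = 38 xor 2d = 15
byte 6: (11 xor c7) xor 63 = d6 xor 63 = b5
byte 7: (b8 xor 1f) xor 20 = a7 xor 20 = 87
byte 8: (09 xor 5f) xor 6e = 56 xor 6e = 38
byte 9: (6b xor 9a) xor 6f = f1 xor 6f = 9e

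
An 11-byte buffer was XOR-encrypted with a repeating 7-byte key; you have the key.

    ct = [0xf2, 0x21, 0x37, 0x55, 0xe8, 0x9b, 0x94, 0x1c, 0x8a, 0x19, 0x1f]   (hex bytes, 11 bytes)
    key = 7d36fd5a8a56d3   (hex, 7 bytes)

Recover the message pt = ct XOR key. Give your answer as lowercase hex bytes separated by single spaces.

The 7-byte key repeats, so the effective keystream is 7d 36 fd 5a 8a 56 d3 7d 36 fd 5a.
byte 0: f2 ^ 7d = 8f
byte 1: 21 ^ 36 = 17
byte 2: 37 ^ fd = ca
byte 3: 55 ^ 5a = 0f
byte 4: e8 ^ 8a = 62
byte 5: 9b ^ 56 = cd
byte 6: 94 ^ d3 = 47
byte 7: 1c ^ 7d = 61
byte 8: 8a ^ 36 = bc
byte 9: 19 ^ fd = e4
byte 10: 1f ^ 5a = 45

8f 17 ca 0f 62 cd 47 61 bc e4 45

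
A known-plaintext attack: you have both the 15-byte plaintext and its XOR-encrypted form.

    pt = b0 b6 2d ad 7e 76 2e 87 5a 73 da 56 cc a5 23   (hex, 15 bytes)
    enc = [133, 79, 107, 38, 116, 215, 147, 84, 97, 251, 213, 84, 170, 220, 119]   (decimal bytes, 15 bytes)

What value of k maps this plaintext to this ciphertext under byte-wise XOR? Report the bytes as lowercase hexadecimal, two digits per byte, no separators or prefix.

35f9468b0aa1bdd33b880f02667954

Since enc = pt ⊕ k, XORing both sides with pt gives k = pt ⊕ enc.
10110000 xor 10000101 = 00110101
10110110 xor 01001111 = 11111001
00101101 xor 01101011 = 01000110
10101101 xor 00100110 = 10001011
01111110 xor 01110100 = 00001010
01110110 xor 11010111 = 10100001
00101110 xor 10010011 = 10111101
10000111 xor 01010100 = 11010011
01011010 xor 01100001 = 00111011
01110011 xor 11111011 = 10001000
11011010 xor 11010101 = 00001111
01010110 xor 01010100 = 00000010
11001100 xor 10101010 = 01100110
10100101 xor 11011100 = 01111001
00100011 xor 01110111 = 01010100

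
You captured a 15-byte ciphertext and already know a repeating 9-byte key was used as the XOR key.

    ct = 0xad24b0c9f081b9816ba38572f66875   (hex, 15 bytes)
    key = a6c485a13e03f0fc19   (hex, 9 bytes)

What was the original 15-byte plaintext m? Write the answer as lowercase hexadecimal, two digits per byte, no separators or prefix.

The 9-byte key repeats, so the effective keystream is a6 c4 85 a1 3e 03 f0 fc 19 a6 c4 85 a1 3e 03.
byte 0: ad ⊕ a6 = 0b
byte 1: 24 ⊕ c4 = e0
byte 2: b0 ⊕ 85 = 35
byte 3: c9 ⊕ a1 = 68
byte 4: f0 ⊕ 3e = ce
byte 5: 81 ⊕ 03 = 82
byte 6: b9 ⊕ f0 = 49
byte 7: 81 ⊕ fc = 7d
byte 8: 6b ⊕ 19 = 72
byte 9: a3 ⊕ a6 = 05
byte 10: 85 ⊕ c4 = 41
byte 11: 72 ⊕ 85 = f7
byte 12: f6 ⊕ a1 = 57
byte 13: 68 ⊕ 3e = 56
byte 14: 75 ⊕ 03 = 76

0be03568ce82497d720541f7575676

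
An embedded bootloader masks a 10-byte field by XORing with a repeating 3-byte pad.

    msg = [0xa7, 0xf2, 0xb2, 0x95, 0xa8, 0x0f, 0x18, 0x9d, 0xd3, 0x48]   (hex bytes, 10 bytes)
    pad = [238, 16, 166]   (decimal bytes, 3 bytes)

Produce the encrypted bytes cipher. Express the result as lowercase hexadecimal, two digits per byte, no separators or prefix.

49e2147bb8a9f68d75a6

The 3-byte key repeats, so the effective keystream is ee 10 a6 ee 10 a6 ee 10 a6 ee.
byte 0: 10100111 ⊕ 11101110 = 01001001
byte 1: 11110010 ⊕ 00010000 = 11100010
byte 2: 10110010 ⊕ 10100110 = 00010100
byte 3: 10010101 ⊕ 11101110 = 01111011
byte 4: 10101000 ⊕ 00010000 = 10111000
byte 5: 00001111 ⊕ 10100110 = 10101001
byte 6: 00011000 ⊕ 11101110 = 11110110
byte 7: 10011101 ⊕ 00010000 = 10001101
byte 8: 11010011 ⊕ 10100110 = 01110101
byte 9: 01001000 ⊕ 11101110 = 10100110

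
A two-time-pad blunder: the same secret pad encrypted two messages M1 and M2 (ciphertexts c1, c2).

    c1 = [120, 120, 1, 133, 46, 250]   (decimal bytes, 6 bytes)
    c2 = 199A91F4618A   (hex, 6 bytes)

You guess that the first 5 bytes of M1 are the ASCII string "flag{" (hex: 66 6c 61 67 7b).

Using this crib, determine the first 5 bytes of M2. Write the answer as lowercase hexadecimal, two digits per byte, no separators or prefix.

First, c1 ⊕ c2 = (M1 ⊕ K) ⊕ (M2 ⊕ K) = M1 ⊕ M2, so the key drops out. Then M2 = (M1 ⊕ M2) ⊕ M1 over the first 5 bytes.
byte 0: (78 XOR 19) XOR 66 = 61 XOR 66 = 07
byte 1: (78 XOR 9a) XOR 6c = e2 XOR 6c = 8e
byte 2: (01 XOR 91) XOR 61 = 90 XOR 61 = f1
byte 3: (85 XOR f4) XOR 67 = 71 XOR 67 = 16
byte 4: (2e XOR 61) XOR 7b = 4f XOR 7b = 34

078ef11634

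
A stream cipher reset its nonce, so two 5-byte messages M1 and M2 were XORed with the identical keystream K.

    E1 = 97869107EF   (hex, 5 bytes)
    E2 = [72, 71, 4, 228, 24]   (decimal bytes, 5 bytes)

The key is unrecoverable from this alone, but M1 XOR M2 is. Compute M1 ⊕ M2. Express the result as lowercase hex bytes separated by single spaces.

E1 ⊕ E2 = (M1 ⊕ K) ⊕ (M2 ⊕ K) = M1 ⊕ M2 — the shared key cancels under XOR.
97 ^ 48 = df
86 ^ 47 = c1
91 ^ 04 = 95
07 ^ e4 = e3
ef ^ 18 = f7

df c1 95 e3 f7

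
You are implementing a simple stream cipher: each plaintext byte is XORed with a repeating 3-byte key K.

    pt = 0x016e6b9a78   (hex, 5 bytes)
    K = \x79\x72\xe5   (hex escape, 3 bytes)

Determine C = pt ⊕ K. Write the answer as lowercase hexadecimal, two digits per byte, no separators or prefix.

781c8ee30a

The 3-byte key repeats, so the effective keystream is 79 72 e5 79 72.
byte 0: 01 ^ 79 = 78
byte 1: 6e ^ 72 = 1c
byte 2: 6b ^ e5 = 8e
byte 3: 9a ^ 79 = e3
byte 4: 78 ^ 72 = 0a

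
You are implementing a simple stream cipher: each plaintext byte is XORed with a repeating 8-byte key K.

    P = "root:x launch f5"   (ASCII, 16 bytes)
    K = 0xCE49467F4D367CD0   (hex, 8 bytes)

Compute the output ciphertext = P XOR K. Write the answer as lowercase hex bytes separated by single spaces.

bc 26 29 0b 77 4e 5c bc af 3c 28 1c 25 16 1a e5

The 8-byte key repeats, so the effective keystream is ce 49 46 7f 4d 36 7c d0 ce 49 46 7f 4d 36 7c d0.
byte 0: 72 ^ ce = bc
byte 1: 6f ^ 49 = 26
byte 2: 6f ^ 46 = 29
byte 3: 74 ^ 7f = 0b
byte 4: 3a ^ 4d = 77
byte 5: 78 ^ 36 = 4e
byte 6: 20 ^ 7c = 5c
byte 7: 6c ^ d0 = bc
byte 8: 61 ^ ce = af
byte 9: 75 ^ 49 = 3c
byte 10: 6e ^ 46 = 28
byte 11: 63 ^ 7f = 1c
byte 12: 68 ^ 4d = 25
byte 13: 20 ^ 36 = 16
byte 14: 66 ^ 7c = 1a
byte 15: 35 ^ d0 = e5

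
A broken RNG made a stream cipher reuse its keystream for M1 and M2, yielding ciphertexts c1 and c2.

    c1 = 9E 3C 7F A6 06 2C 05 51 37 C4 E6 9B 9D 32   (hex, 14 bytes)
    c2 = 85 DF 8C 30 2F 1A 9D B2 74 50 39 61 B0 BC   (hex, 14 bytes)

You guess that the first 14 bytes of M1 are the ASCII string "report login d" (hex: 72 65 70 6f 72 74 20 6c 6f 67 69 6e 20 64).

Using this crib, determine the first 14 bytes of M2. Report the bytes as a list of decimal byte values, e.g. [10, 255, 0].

[105, 134, 131, 249, 91, 66, 184, 143, 44, 243, 182, 148, 13, 234]

First, c1 ⊕ c2 = (M1 ⊕ K) ⊕ (M2 ⊕ K) = M1 ⊕ M2, so the key drops out. Then M2 = (M1 ⊕ M2) ⊕ M1 over the first 14 bytes.
byte 0: (9e xor 85) xor 72 = 1b xor 72 = 69
byte 1: (3c xor df) xor 65 = e3 xor 65 = 86
byte 2: (7f xor 8c) xor 70 = f3 xor 70 = 83
byte 3: (a6 xor 30) xor 6f = 96 xor 6f = f9
byte 4: (06 xor 2f) xor 72 = 29 xor 72 = 5b
byte 5: (2c xor 1a) xor 74 = 36 xor 74 = 42
byte 6: (05 xor 9d) xor 20 = 98 xor 20 = b8
byte 7: (51 xor b2) xor 6c = e3 xor 6c = 8f
byte 8: (37 xor 74) xor 6f = 43 xor 6f = 2c
byte 9: (c4 xor 50) xor 67 = 94 xor 67 = f3
byte 10: (e6 xor 39) xor 69 = df xor 69 = b6
byte 11: (9b xor 61) xor 6e = fa xor 6e = 94
byte 12: (9d xor b0) xor 20 = 2d xor 20 = 0d
byte 13: (32 xor bc) xor 64 = 8e xor 64 = ea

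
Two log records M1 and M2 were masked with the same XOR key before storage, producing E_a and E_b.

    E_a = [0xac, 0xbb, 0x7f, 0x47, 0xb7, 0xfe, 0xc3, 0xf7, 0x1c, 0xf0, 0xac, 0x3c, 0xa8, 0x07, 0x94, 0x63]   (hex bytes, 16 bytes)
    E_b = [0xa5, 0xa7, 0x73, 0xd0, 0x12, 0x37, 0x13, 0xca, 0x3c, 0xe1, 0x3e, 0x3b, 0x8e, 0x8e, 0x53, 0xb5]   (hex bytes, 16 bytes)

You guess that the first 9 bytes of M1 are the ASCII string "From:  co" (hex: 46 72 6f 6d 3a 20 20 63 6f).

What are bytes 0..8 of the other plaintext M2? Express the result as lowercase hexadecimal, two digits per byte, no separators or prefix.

4f6e63fa9fe9f05e4f

First, E_a ⊕ E_b = (M1 ⊕ K) ⊕ (M2 ⊕ K) = M1 ⊕ M2, so the key drops out. Then M2 = (M1 ⊕ M2) ⊕ M1 over the first 9 bytes.
byte 0: (ac xor a5) xor 46 = 09 xor 46 = 4f
byte 1: (bb xor a7) xor 72 = 1c xor 72 = 6e
byte 2: (7f xor 73) xor 6f = 0c xor 6f = 63
byte 3: (47 xor d0) xor 6d = 97 xor 6d = fa
byte 4: (b7 xor 12) xor 3a = a5 xor 3a = 9f
byte 5: (fe xor 37) xor 20 = c9 xor 20 = e9
byte 6: (c3 xor 13) xor 20 = d0 xor 20 = f0
byte 7: (f7 xor ca) xor 63 = 3d xor 63 = 5e
byte 8: (1c xor 3c) xor 6f = 20 xor 6f = 4f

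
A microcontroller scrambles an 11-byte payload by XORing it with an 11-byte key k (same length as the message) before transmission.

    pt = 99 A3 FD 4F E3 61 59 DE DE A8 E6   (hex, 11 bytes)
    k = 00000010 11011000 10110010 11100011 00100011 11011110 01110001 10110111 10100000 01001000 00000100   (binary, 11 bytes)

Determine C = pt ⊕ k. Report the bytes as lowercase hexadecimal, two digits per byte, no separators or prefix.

9b7b4facc0bf28697ee0e2

byte 0: 99 ^ 02 = 9b
byte 1: a3 ^ d8 = 7b
byte 2: fd ^ b2 = 4f
byte 3: 4f ^ e3 = ac
byte 4: e3 ^ 23 = c0
byte 5: 61 ^ de = bf
byte 6: 59 ^ 71 = 28
byte 7: de ^ b7 = 69
byte 8: de ^ a0 = 7e
byte 9: a8 ^ 48 = e0
byte 10: e6 ^ 04 = e2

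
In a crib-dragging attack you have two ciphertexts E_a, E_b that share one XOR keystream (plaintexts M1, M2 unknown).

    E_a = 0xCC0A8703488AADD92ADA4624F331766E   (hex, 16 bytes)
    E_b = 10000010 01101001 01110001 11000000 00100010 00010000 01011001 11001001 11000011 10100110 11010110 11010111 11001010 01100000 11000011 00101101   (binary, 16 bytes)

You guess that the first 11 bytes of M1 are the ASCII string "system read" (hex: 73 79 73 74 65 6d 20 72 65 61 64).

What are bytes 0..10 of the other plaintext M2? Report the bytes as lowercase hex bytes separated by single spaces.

3d 1a 85 b7 0f f7 d4 62 8c 1d f4

First, E_a ⊕ E_b = (M1 ⊕ K) ⊕ (M2 ⊕ K) = M1 ⊕ M2, so the key drops out. Then M2 = (M1 ⊕ M2) ⊕ M1 over the first 11 bytes.
byte 0: (cc ⊕ 82) ⊕ 73 = 4e ⊕ 73 = 3d
byte 1: (0a ⊕ 69) ⊕ 79 = 63 ⊕ 79 = 1a
byte 2: (87 ⊕ 71) ⊕ 73 = f6 ⊕ 73 = 85
byte 3: (03 ⊕ c0) ⊕ 74 = c3 ⊕ 74 = b7
byte 4: (48 ⊕ 22) ⊕ 65 = 6a ⊕ 65 = 0f
byte 5: (8a ⊕ 10) ⊕ 6d = 9a ⊕ 6d = f7
byte 6: (ad ⊕ 59) ⊕ 20 = f4 ⊕ 20 = d4
byte 7: (d9 ⊕ c9) ⊕ 72 = 10 ⊕ 72 = 62
byte 8: (2a ⊕ c3) ⊕ 65 = e9 ⊕ 65 = 8c
byte 9: (da ⊕ a6) ⊕ 61 = 7c ⊕ 61 = 1d
byte 10: (46 ⊕ d6) ⊕ 64 = 90 ⊕ 64 = f4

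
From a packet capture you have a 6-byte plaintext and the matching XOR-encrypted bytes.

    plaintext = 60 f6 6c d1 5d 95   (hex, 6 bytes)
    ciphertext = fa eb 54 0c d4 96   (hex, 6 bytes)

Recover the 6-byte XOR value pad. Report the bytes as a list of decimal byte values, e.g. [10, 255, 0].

Since ciphertext = plaintext ⊕ pad, XORing both sides with plaintext gives pad = plaintext ⊕ ciphertext.
01100000 ^ 11111010 = 10011010
11110110 ^ 11101011 = 00011101
01101100 ^ 01010100 = 00111000
11010001 ^ 00001100 = 11011101
01011101 ^ 11010100 = 10001001
10010101 ^ 10010110 = 00000011

[154, 29, 56, 221, 137, 3]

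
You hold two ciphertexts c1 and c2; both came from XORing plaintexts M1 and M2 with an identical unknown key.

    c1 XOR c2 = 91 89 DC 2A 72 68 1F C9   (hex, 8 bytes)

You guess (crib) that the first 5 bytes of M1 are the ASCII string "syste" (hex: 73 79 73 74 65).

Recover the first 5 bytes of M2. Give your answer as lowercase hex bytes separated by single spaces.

Since c1 ⊕ c2 = M1 ⊕ M2, XORing with the guessed M1 bytes yields the corresponding M2 bytes: M2 = (c1 ⊕ c2) ⊕ M1.
byte 0: 91 ^ 73 = e2
byte 1: 89 ^ 79 = f0
byte 2: dc ^ 73 = af
byte 3: 2a ^ 74 = 5e
byte 4: 72 ^ 65 = 17

e2 f0 af 5e 17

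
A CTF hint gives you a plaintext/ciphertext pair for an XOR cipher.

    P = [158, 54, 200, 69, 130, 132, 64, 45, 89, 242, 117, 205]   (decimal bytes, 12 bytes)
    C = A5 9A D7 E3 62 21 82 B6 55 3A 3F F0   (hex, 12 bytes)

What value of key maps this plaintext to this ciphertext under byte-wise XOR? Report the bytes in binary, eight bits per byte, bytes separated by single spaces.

00111011 10101100 00011111 10100110 11100000 10100101 11000010 10011011 00001100 11001000 01001010 00111101

Since C = P ⊕ key, XORing both sides with P gives key = P ⊕ C.
9e ^ a5 = 3b
36 ^ 9a = ac
c8 ^ d7 = 1f
45 ^ e3 = a6
82 ^ 62 = e0
84 ^ 21 = a5
40 ^ 82 = c2
2d ^ b6 = 9b
59 ^ 55 = 0c
f2 ^ 3a = c8
75 ^ 3f = 4a
cd ^ f0 = 3d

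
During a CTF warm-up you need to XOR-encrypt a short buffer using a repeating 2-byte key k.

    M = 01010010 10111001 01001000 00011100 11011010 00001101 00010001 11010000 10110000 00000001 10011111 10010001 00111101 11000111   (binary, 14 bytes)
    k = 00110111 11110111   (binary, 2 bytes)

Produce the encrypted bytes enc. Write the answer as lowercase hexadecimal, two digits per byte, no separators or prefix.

654e7febedfa262787f6a8660a30

The 2-byte key repeats, so the effective keystream is 37 f7 37 f7 37 f7 37 f7 37 f7 37 f7 37 f7.
byte 0: 52 XOR 37 = 65
byte 1: b9 XOR f7 = 4e
byte 2: 48 XOR 37 = 7f
byte 3: 1c XOR f7 = eb
byte 4: da XOR 37 = ed
byte 5: 0d XOR f7 = fa
byte 6: 11 XOR 37 = 26
byte 7: d0 XOR f7 = 27
byte 8: b0 XOR 37 = 87
byte 9: 01 XOR f7 = f6
byte 10: 9f XOR 37 = a8
byte 11: 91 XOR f7 = 66
byte 12: 3d XOR 37 = 0a
byte 13: c7 XOR f7 = 30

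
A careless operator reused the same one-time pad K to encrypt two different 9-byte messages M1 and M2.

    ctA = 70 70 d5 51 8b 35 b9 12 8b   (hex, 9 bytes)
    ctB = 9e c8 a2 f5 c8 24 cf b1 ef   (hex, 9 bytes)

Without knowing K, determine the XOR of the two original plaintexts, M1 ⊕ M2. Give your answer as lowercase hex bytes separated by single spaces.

ee b8 77 a4 43 11 76 a3 64

ctA ⊕ ctB = (M1 ⊕ K) ⊕ (M2 ⊕ K) = M1 ⊕ M2 — the shared key cancels under XOR.
70 xor 9e = ee
70 xor c8 = b8
d5 xor a2 = 77
51 xor f5 = a4
8b xor c8 = 43
35 xor 24 = 11
b9 xor cf = 76
12 xor b1 = a3
8b xor ef = 64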